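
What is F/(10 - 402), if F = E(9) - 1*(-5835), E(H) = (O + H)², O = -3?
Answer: -5871/392 ≈ -14.977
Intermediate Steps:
E(H) = (-3 + H)²
F = 5871 (F = (-3 + 9)² - 1*(-5835) = 6² + 5835 = 36 + 5835 = 5871)
F/(10 - 402) = 5871/(10 - 402) = 5871/(-392) = -1/392*5871 = -5871/392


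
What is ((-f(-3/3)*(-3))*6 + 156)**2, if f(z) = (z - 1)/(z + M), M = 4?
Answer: 20736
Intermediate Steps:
f(z) = (-1 + z)/(4 + z) (f(z) = (z - 1)/(z + 4) = (-1 + z)/(4 + z))
((-f(-3/3)*(-3))*6 + 156)**2 = ((-(-1 - 3/3)/(4 - 3/3)*(-3))*6 + 156)**2 = ((-(-1 - 3*1/3)/(4 - 3*1/3)*(-3))*6 + 156)**2 = ((-(-1 - 1)/(4 - 1)*(-3))*6 + 156)**2 = ((-(-2)/3*(-3))*6 + 156)**2 = ((-1*(-2/3)*(-3))*6 + 156)**2 = (((2/3)*(-3))*6 + 156)**2 = (-2*6 + 156)**2 = (-12 + 156)**2 = 144**2 = 20736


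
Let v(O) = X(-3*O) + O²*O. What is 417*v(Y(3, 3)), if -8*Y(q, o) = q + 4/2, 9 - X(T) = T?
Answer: 1469091/512 ≈ 2869.3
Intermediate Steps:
X(T) = 9 - T
Y(q, o) = -¼ - q/8 (Y(q, o) = -(q + 4/2)/8 = -(q + 4*(½))/8 = -(q + 2)/8 = -(2 + q)/8 = -¼ - q/8)
v(O) = 9 + O³ + 3*O (v(O) = (9 - (-3)*O) + O²*O = (9 + 3*O) + O³ = 9 + O³ + 3*O)
417*v(Y(3, 3)) = 417*(9 + (-¼ - ⅛*3)³ + 3*(-¼ - ⅛*3)) = 417*(9 + (-¼ - 3/8)³ + 3*(-¼ - 3/8)) = 417*(9 + (-5/8)³ + 3*(-5/8)) = 417*(9 - 125/512 - 15/8) = 417*(3523/512) = 1469091/512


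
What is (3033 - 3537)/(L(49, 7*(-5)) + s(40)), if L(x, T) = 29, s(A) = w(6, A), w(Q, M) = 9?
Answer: -252/19 ≈ -13.263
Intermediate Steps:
s(A) = 9
(3033 - 3537)/(L(49, 7*(-5)) + s(40)) = (3033 - 3537)/(29 + 9) = -504/38 = -504*1/38 = -252/19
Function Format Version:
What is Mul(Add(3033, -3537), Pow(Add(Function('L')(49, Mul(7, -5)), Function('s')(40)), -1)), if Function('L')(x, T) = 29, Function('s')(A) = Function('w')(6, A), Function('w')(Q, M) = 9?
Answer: Rational(-252, 19) ≈ -13.263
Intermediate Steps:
Function('s')(A) = 9
Mul(Add(3033, -3537), Pow(Add(Function('L')(49, Mul(7, -5)), Function('s')(40)), -1)) = Mul(Add(3033, -3537), Pow(Add(29, 9), -1)) = Mul(-504, Pow(38, -1)) = Mul(-504, Rational(1, 38)) = Rational(-252, 19)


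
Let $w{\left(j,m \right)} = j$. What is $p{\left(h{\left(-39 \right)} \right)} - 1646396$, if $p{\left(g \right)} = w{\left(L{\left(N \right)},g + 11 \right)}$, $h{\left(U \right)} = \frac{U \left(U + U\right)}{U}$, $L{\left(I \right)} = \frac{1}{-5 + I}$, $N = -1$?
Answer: $- \frac{9878377}{6} \approx -1.6464 \cdot 10^{6}$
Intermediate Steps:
$h{\left(U \right)} = 2 U$ ($h{\left(U \right)} = \frac{U 2 U}{U} = \frac{2 U^{2}}{U} = 2 U$)
$p{\left(g \right)} = - \frac{1}{6}$ ($p{\left(g \right)} = \frac{1}{-5 - 1} = \frac{1}{-6} = - \frac{1}{6}$)
$p{\left(h{\left(-39 \right)} \right)} - 1646396 = - \frac{1}{6} - 1646396 = - \frac{9878377}{6}$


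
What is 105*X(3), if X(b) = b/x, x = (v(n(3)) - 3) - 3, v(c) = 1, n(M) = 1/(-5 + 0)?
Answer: -63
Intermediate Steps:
n(M) = -⅕ (n(M) = 1/(-5) = -⅕)
x = -5 (x = (1 - 3) - 3 = -2 - 3 = -5)
X(b) = -b/5 (X(b) = b/(-5) = b*(-⅕) = -b/5)
105*X(3) = 105*(-⅕*3) = 105*(-⅗) = -63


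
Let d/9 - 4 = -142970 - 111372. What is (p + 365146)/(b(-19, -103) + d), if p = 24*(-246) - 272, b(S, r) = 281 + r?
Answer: -179485/1144432 ≈ -0.15683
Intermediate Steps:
d = -2289042 (d = 36 + 9*(-142970 - 111372) = 36 + 9*(-254342) = 36 - 2289078 = -2289042)
p = -6176 (p = -5904 - 272 = -6176)
(p + 365146)/(b(-19, -103) + d) = (-6176 + 365146)/((281 - 103) - 2289042) = 358970/(178 - 2289042) = 358970/(-2288864) = 358970*(-1/2288864) = -179485/1144432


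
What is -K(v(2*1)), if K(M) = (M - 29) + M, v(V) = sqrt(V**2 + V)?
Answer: 29 - 2*sqrt(6) ≈ 24.101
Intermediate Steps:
v(V) = sqrt(V + V**2)
K(M) = -29 + 2*M (K(M) = (-29 + M) + M = -29 + 2*M)
-K(v(2*1)) = -(-29 + 2*sqrt((2*1)*(1 + 2*1))) = -(-29 + 2*sqrt(2*(1 + 2))) = -(-29 + 2*sqrt(2*3)) = -(-29 + 2*sqrt(6)) = 29 - 2*sqrt(6)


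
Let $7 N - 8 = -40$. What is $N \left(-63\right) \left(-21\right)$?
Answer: $-6048$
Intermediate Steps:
$N = - \frac{32}{7}$ ($N = \frac{8}{7} + \frac{1}{7} \left(-40\right) = \frac{8}{7} - \frac{40}{7} = - \frac{32}{7} \approx -4.5714$)
$N \left(-63\right) \left(-21\right) = \left(- \frac{32}{7}\right) \left(-63\right) \left(-21\right) = 288 \left(-21\right) = -6048$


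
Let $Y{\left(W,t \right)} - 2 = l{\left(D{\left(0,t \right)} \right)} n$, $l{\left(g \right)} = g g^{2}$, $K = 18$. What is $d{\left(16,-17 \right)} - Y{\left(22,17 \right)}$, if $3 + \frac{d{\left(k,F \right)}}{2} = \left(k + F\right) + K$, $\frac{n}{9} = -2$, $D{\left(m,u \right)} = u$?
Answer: $88460$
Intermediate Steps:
$n = -18$ ($n = 9 \left(-2\right) = -18$)
$l{\left(g \right)} = g^{3}$
$d{\left(k,F \right)} = 30 + 2 F + 2 k$ ($d{\left(k,F \right)} = -6 + 2 \left(\left(k + F\right) + 18\right) = -6 + 2 \left(\left(F + k\right) + 18\right) = -6 + 2 \left(18 + F + k\right) = -6 + \left(36 + 2 F + 2 k\right) = 30 + 2 F + 2 k$)
$Y{\left(W,t \right)} = 2 - 18 t^{3}$ ($Y{\left(W,t \right)} = 2 + t^{3} \left(-18\right) = 2 - 18 t^{3}$)
$d{\left(16,-17 \right)} - Y{\left(22,17 \right)} = \left(30 + 2 \left(-17\right) + 2 \cdot 16\right) - \left(2 - 18 \cdot 17^{3}\right) = \left(30 - 34 + 32\right) - \left(2 - 88434\right) = 28 - \left(2 - 88434\right) = 28 - -88432 = 28 + 88432 = 88460$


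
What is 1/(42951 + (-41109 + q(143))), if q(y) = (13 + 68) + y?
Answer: 1/2066 ≈ 0.00048403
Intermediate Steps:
q(y) = 81 + y
1/(42951 + (-41109 + q(143))) = 1/(42951 + (-41109 + (81 + 143))) = 1/(42951 + (-41109 + 224)) = 1/(42951 - 40885) = 1/2066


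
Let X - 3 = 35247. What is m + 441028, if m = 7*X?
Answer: 687778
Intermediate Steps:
X = 35250 (X = 3 + 35247 = 35250)
m = 246750 (m = 7*35250 = 246750)
m + 441028 = 246750 + 441028 = 687778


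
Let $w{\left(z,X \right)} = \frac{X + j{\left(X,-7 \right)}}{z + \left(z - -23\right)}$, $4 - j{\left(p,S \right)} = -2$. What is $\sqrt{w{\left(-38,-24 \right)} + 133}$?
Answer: $\frac{\sqrt{374551}}{53} \approx 11.547$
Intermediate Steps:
$j{\left(p,S \right)} = 6$ ($j{\left(p,S \right)} = 4 - -2 = 4 + 2 = 6$)
$w{\left(z,X \right)} = \frac{6 + X}{23 + 2 z}$ ($w{\left(z,X \right)} = \frac{X + 6}{z + \left(z - -23\right)} = \frac{6 + X}{z + \left(z + 23\right)} = \frac{6 + X}{z + \left(23 + z\right)} = \frac{6 + X}{23 + 2 z}$)
$\sqrt{w{\left(-38,-24 \right)} + 133} = \sqrt{\frac{6 - 24}{23 + 2 \left(-38\right)} + 133} = \sqrt{\frac{1}{23 - 76} \left(-18\right) + 133} = \sqrt{\frac{1}{-53} \left(-18\right) + 133} = \sqrt{\left(- \frac{1}{53}\right) \left(-18\right) + 133} = \sqrt{\frac{18}{53} + 133} = \sqrt{\frac{7067}{53}} = \frac{\sqrt{374551}}{53}$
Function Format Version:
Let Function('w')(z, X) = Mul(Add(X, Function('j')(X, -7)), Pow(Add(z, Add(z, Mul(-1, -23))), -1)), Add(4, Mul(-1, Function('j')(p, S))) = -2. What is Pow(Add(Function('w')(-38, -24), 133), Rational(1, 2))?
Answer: Mul(Rational(1, 53), Pow(374551, Rational(1, 2))) ≈ 11.547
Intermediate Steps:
Function('j')(p, S) = 6 (Function('j')(p, S) = Add(4, Mul(-1, -2)) = Add(4, 2) = 6)
Function('w')(z, X) = Mul(Pow(Add(23, Mul(2, z)), -1), Add(6, X)) (Function('w')(z, X) = Mul(Add(X, 6), Pow(Add(z, Add(z, Mul(-1, -23))), -1)) = Mul(Add(6, X), Pow(Add(z, Add(z, 23)), -1)) = Mul(Add(6, X), Pow(Add(z, Add(23, z)), -1)) = Mul(Add(6, X), Pow(Add(23, Mul(2, z)), -1)) = Mul(Pow(Add(23, Mul(2, z)), -1), Add(6, X)))
Pow(Add(Function('w')(-38, -24), 133), Rational(1, 2)) = Pow(Add(Mul(Pow(Add(23, Mul(2, -38)), -1), Add(6, -24)), 133), Rational(1, 2)) = Pow(Add(Mul(Pow(Add(23, -76), -1), -18), 133), Rational(1, 2)) = Pow(Add(Mul(Pow(-53, -1), -18), 133), Rational(1, 2)) = Pow(Add(Mul(Rational(-1, 53), -18), 133), Rational(1, 2)) = Pow(Add(Rational(18, 53), 133), Rational(1, 2)) = Pow(Rational(7067, 53), Rational(1, 2)) = Mul(Rational(1, 53), Pow(374551, Rational(1, 2)))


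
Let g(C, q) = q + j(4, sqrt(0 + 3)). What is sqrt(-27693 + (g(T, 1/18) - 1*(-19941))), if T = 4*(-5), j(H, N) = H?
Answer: I*sqrt(278926)/6 ≈ 88.022*I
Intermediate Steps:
T = -20
g(C, q) = 4 + q (g(C, q) = q + 4 = 4 + q)
sqrt(-27693 + (g(T, 1/18) - 1*(-19941))) = sqrt(-27693 + ((4 + 1/18) - 1*(-19941))) = sqrt(-27693 + ((4 + 1/18) + 19941)) = sqrt(-27693 + (73/18 + 19941)) = sqrt(-27693 + 359011/18) = sqrt(-139463/18) = I*sqrt(278926)/6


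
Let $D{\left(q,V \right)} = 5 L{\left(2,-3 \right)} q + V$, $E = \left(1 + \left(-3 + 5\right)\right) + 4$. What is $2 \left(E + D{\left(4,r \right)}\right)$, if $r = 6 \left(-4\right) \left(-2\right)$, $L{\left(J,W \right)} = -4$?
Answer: $-50$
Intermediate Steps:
$r = 48$ ($r = \left(-24\right) \left(-2\right) = 48$)
$E = 7$ ($E = \left(1 + 2\right) + 4 = 3 + 4 = 7$)
$D{\left(q,V \right)} = V - 20 q$ ($D{\left(q,V \right)} = 5 \left(-4\right) q + V = - 20 q + V = V - 20 q$)
$2 \left(E + D{\left(4,r \right)}\right) = 2 \left(7 + \left(48 - 80\right)\right) = 2 \left(7 - 32\right) = 2 \left(-25\right) = -50$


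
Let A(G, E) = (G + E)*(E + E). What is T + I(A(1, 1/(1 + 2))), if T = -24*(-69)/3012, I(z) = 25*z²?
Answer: 412778/20331 ≈ 20.303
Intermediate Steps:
A(G, E) = 2*E*(E + G) (A(G, E) = (E + G)*(2*E) = 2*E*(E + G))
T = 138/251 (T = 1656*(1/3012) = 138/251 ≈ 0.54980)
T + I(A(1, 1/(1 + 2))) = 138/251 + 25*(2*(1/(1 + 2) + 1)/(1 + 2))² = 138/251 + 25*(2*(1/3 + 1)/3)² = 138/251 + 25*(2*(⅓)*(⅓ + 1))² = 138/251 + 25*(2*(⅓)*(4/3))² = 138/251 + 25*(8/9)² = 138/251 + 25*(64/81) = 138/251 + 1600/81 = 412778/20331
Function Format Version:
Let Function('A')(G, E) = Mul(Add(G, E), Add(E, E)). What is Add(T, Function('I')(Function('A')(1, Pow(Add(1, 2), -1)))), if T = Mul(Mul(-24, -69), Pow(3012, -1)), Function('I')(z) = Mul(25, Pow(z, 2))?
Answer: Rational(412778, 20331) ≈ 20.303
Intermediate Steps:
Function('A')(G, E) = Mul(2, E, Add(E, G)) (Function('A')(G, E) = Mul(Add(E, G), Mul(2, E)) = Mul(2, E, Add(E, G)))
T = Rational(138, 251) (T = Mul(1656, Rational(1, 3012)) = Rational(138, 251) ≈ 0.54980)
Add(T, Function('I')(Function('A')(1, Pow(Add(1, 2), -1)))) = Add(Rational(138, 251), Mul(25, Pow(Mul(2, Pow(Add(1, 2), -1), Add(Pow(Add(1, 2), -1), 1)), 2))) = Add(Rational(138, 251), Mul(25, Pow(Mul(2, Pow(3, -1), Add(Pow(3, -1), 1)), 2))) = Add(Rational(138, 251), Mul(25, Pow(Mul(2, Rational(1, 3), Add(Rational(1, 3), 1)), 2))) = Add(Rational(138, 251), Mul(25, Pow(Mul(2, Rational(1, 3), Rational(4, 3)), 2))) = Add(Rational(138, 251), Mul(25, Pow(Rational(8, 9), 2))) = Add(Rational(138, 251), Mul(25, Rational(64, 81))) = Add(Rational(138, 251), Rational(1600, 81)) = Rational(412778, 20331)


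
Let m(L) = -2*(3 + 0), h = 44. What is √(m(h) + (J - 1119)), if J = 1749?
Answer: 4*√39 ≈ 24.980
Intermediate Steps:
m(L) = -6 (m(L) = -2*3 = -6)
√(m(h) + (J - 1119)) = √(-6 + (1749 - 1119)) = √(-6 + 630) = √624 = 4*√39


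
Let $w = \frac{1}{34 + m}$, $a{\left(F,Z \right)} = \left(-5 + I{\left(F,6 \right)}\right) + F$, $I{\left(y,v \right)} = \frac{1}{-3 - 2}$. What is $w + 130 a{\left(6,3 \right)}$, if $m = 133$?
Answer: $\frac{17369}{167} \approx 104.01$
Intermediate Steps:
$I{\left(y,v \right)} = - \frac{1}{5}$ ($I{\left(y,v \right)} = \frac{1}{-5} = - \frac{1}{5}$)
$a{\left(F,Z \right)} = - \frac{26}{5} + F$ ($a{\left(F,Z \right)} = \left(-5 - \frac{1}{5}\right) + F = - \frac{26}{5} + F$)
$w = \frac{1}{167}$ ($w = \frac{1}{34 + 133} = \frac{1}{167} \approx 0.005988$)
$w + 130 a{\left(6,3 \right)} = \frac{1}{167} + 130 \left(- \frac{26}{5} + 6\right) = \frac{1}{167} + 130 \cdot \frac{4}{5} = \frac{1}{167} + 104 = \frac{17369}{167}$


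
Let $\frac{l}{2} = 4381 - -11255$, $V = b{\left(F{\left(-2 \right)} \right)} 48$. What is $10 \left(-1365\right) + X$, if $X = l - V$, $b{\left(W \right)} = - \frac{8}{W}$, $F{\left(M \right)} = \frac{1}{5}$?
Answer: $19542$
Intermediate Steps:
$F{\left(M \right)} = \frac{1}{5}$
$V = -1920$ ($V = - 8 \frac{1}{\frac{1}{5}} \cdot 48 = \left(-8\right) 5 \cdot 48 = \left(-40\right) 48 = -1920$)
$l = 31272$ ($l = 2 \left(4381 - -11255\right) = 2 \left(4381 + 11255\right) = 2 \cdot 15636 = 31272$)
$X = 33192$ ($X = 31272 - -1920 = 31272 + 1920 = 33192$)
$10 \left(-1365\right) + X = 10 \left(-1365\right) + 33192 = -13650 + 33192 = 19542$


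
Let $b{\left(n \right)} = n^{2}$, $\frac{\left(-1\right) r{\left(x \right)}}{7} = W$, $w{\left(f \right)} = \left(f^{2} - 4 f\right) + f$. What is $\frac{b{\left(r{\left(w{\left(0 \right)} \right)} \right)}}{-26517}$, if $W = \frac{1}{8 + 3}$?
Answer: $- \frac{49}{3208557} \approx -1.5272 \cdot 10^{-5}$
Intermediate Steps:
$w{\left(f \right)} = f^{2} - 3 f$
$W = \frac{1}{11} \approx 0.090909$
$r{\left(x \right)} = - \frac{7}{11}$ ($r{\left(x \right)} = \left(-7\right) \frac{1}{11} = - \frac{7}{11}$)
$\frac{b{\left(r{\left(w{\left(0 \right)} \right)} \right)}}{-26517} = \frac{\left(- \frac{7}{11}\right)^{2}}{-26517} = \frac{49}{121} \left(- \frac{1}{26517}\right) = - \frac{49}{3208557}$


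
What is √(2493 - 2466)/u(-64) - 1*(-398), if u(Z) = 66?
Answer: 398 + √3/22 ≈ 398.08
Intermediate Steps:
√(2493 - 2466)/u(-64) - 1*(-398) = √(2493 - 2466)/66 - 1*(-398) = √27*(1/66) + 398 = (3*√3)*(1/66) + 398 = √3/22 + 398 = 398 + √3/22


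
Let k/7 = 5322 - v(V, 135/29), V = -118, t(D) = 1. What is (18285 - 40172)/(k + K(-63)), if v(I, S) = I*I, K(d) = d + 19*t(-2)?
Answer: 21887/60258 ≈ 0.36322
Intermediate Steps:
K(d) = 19 + d (K(d) = d + 19*1 = d + 19 = 19 + d)
v(I, S) = I**2
k = -60214 (k = 7*(5322 - 1*(-118)**2) = 7*(5322 - 1*13924) = 7*(5322 - 13924) = 7*(-8602) = -60214)
(18285 - 40172)/(k + K(-63)) = (18285 - 40172)/(-60214 + (19 - 63)) = -21887/(-60214 - 44) = -21887/(-60258) = -21887*(-1/60258) = 21887/60258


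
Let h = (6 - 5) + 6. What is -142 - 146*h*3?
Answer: -3208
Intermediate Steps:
h = 7 (h = 1 + 6 = 7)
-142 - 146*h*3 = -142 - 1022*3 = -142 - 146*21 = -142 - 3066 = -3208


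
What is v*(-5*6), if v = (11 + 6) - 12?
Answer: -150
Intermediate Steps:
v = 5 (v = 17 - 12 = 5)
v*(-5*6) = 5*(-5*6) = 5*(-30) = -150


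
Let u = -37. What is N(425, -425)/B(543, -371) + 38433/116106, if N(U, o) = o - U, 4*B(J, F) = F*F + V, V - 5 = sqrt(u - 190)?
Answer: 224610209714573/733264406557186 + 3400*I*sqrt(227)/18946421543 ≈ 0.30632 + 2.7037e-6*I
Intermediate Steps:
V = 5 + I*sqrt(227) (V = 5 + sqrt(-37 - 190) = 5 + sqrt(-227) = 5 + I*sqrt(227) ≈ 5.0 + 15.067*I)
B(J, F) = 5/4 + F**2/4 + I*sqrt(227)/4 (B(J, F) = (F*F + (5 + I*sqrt(227)))/4 = (F**2 + (5 + I*sqrt(227)))/4 = (5 + F**2 + I*sqrt(227))/4 = 5/4 + F**2/4 + I*sqrt(227)/4)
N(425, -425)/B(543, -371) + 38433/116106 = (-425 - 1*425)/(5/4 + (1/4)*(-371)**2 + I*sqrt(227)/4) + 38433/116106 = (-425 - 425)/(5/4 + (1/4)*137641 + I*sqrt(227)/4) + 38433*(1/116106) = -850/(5/4 + 137641/4 + I*sqrt(227)/4) + 12811/38702 = -850/(68823/2 + I*sqrt(227)/4) + 12811/38702 = 12811/38702 - 850/(68823/2 + I*sqrt(227)/4)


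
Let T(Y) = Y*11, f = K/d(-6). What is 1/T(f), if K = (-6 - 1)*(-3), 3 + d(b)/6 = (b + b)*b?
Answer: 138/77 ≈ 1.7922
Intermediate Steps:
d(b) = -18 + 12*b**2 (d(b) = -18 + 6*((b + b)*b) = -18 + 6*((2*b)*b) = -18 + 6*(2*b**2) = -18 + 12*b**2)
K = 21 (K = -7*(-3) = 21)
f = 7/138 (f = 21/(-18 + 12*(-6)**2) = 21/(-18 + 12*36) = 21/(-18 + 432) = 21/414 = 21*(1/414) = 7/138 ≈ 0.050725)
T(Y) = 11*Y
1/T(f) = 1/(11*(7/138)) = 1/(77/138) = 138/77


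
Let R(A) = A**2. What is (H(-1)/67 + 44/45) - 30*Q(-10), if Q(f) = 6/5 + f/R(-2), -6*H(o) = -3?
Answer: 241111/6030 ≈ 39.985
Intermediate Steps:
H(o) = 1/2 (H(o) = -1/6*(-3) = 1/2)
Q(f) = 6/5 + f/4 (Q(f) = 6/5 + f/((-2)**2) = 6*(1/5) + f/4 = 6/5 + f*(1/4) = 6/5 + f/4)
(H(-1)/67 + 44/45) - 30*Q(-10) = ((1/2)/67 + 44/45) - 30*(6/5 + (1/4)*(-10)) = ((1/2)*(1/67) + 44*(1/45)) - 30*(6/5 - 5/2) = (1/134 + 44/45) - 30*(-13/10) = 5941/6030 + 39 = 241111/6030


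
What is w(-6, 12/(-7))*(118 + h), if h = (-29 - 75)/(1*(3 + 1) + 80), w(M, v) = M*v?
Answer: 58848/49 ≈ 1201.0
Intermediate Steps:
h = -26/21 (h = -104/(1*4 + 80) = -104/(4 + 80) = -104/84 = -104*1/84 = -26/21 ≈ -1.2381)
w(-6, 12/(-7))*(118 + h) = (-72/(-7))*(118 - 26/21) = -72*(-1)/7*(2452/21) = -6*(-12/7)*(2452/21) = (72/7)*(2452/21) = 58848/49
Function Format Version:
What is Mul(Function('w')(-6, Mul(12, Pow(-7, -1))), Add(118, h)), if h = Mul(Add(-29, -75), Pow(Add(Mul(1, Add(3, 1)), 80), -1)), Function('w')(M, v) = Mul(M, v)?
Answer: Rational(58848, 49) ≈ 1201.0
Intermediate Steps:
h = Rational(-26, 21) (h = Mul(-104, Pow(Add(Mul(1, 4), 80), -1)) = Mul(-104, Pow(Add(4, 80), -1)) = Mul(-104, Pow(84, -1)) = Mul(-104, Rational(1, 84)) = Rational(-26, 21) ≈ -1.2381)
Mul(Function('w')(-6, Mul(12, Pow(-7, -1))), Add(118, h)) = Mul(Mul(-6, Mul(12, Pow(-7, -1))), Add(118, Rational(-26, 21))) = Mul(Mul(-6, Mul(12, Rational(-1, 7))), Rational(2452, 21)) = Mul(Mul(-6, Rational(-12, 7)), Rational(2452, 21)) = Mul(Rational(72, 7), Rational(2452, 21)) = Rational(58848, 49)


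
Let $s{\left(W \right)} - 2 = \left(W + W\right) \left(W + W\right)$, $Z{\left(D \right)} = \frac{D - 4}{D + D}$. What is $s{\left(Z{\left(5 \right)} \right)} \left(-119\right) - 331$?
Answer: $- \frac{14344}{25} \approx -573.76$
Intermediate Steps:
$Z{\left(D \right)} = \frac{-4 + D}{2 D}$
$s{\left(W \right)} = 2 + 4 W^{2}$ ($s{\left(W \right)} = 2 + \left(W + W\right) \left(W + W\right) = 2 + 2 W 2 W = 2 + 4 W^{2}$)
$s{\left(Z{\left(5 \right)} \right)} \left(-119\right) - 331 = \left(2 + 4 \left(\frac{-4 + 5}{2 \cdot 5}\right)^{2}\right) \left(-119\right) - 331 = \left(2 + 4 \left(\frac{1}{2} \cdot \frac{1}{5} \cdot 1\right)^{2}\right) \left(-119\right) - 331 = \left(2 + \frac{4}{100}\right) \left(-119\right) - 331 = \left(2 + 4 \cdot \frac{1}{100}\right) \left(-119\right) - 331 = \left(2 + \frac{1}{25}\right) \left(-119\right) - 331 = \frac{51}{25} \left(-119\right) - 331 = - \frac{6069}{25} - 331 = - \frac{14344}{25}$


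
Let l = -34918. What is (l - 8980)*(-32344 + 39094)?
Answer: -296311500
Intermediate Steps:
(l - 8980)*(-32344 + 39094) = (-34918 - 8980)*(-32344 + 39094) = -43898*6750 = -296311500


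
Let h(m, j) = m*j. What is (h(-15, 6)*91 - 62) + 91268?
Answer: 83016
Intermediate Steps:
h(m, j) = j*m
(h(-15, 6)*91 - 62) + 91268 = ((6*(-15))*91 - 62) + 91268 = (-90*91 - 62) + 91268 = (-8190 - 62) + 91268 = -8252 + 91268 = 83016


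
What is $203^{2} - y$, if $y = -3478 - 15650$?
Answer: $60337$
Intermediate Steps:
$y = -19128$
$203^{2} - y = 203^{2} - -19128 = 41209 + 19128 = 60337$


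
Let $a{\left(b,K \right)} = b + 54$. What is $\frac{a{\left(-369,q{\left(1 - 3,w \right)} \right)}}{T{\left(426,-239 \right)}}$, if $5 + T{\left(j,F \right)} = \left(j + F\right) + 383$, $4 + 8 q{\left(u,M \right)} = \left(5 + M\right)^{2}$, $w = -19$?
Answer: $- \frac{63}{113} \approx -0.55752$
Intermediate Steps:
$q{\left(u,M \right)} = - \frac{1}{2} + \frac{\left(5 + M\right)^{2}}{8}$
$T{\left(j,F \right)} = 378 + F + j$ ($T{\left(j,F \right)} = -5 + \left(\left(j + F\right) + 383\right) = -5 + \left(\left(F + j\right) + 383\right) = -5 + \left(383 + F + j\right) = 378 + F + j$)
$a{\left(b,K \right)} = 54 + b$
$\frac{a{\left(-369,q{\left(1 - 3,w \right)} \right)}}{T{\left(426,-239 \right)}} = \frac{54 - 369}{378 - 239 + 426} = - \frac{315}{565} = \left(-315\right) \frac{1}{565} = - \frac{63}{113}$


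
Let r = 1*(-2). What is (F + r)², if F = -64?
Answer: 4356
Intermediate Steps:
r = -2
(F + r)² = (-64 - 2)² = (-66)² = 4356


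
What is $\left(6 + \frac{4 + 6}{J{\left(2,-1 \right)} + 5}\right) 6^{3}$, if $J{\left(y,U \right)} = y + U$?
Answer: $1656$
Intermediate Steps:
$J{\left(y,U \right)} = U + y$
$\left(6 + \frac{4 + 6}{J{\left(2,-1 \right)} + 5}\right) 6^{3} = \left(6 + \frac{4 + 6}{\left(-1 + 2\right) + 5}\right) 6^{3} = \left(6 + \frac{10}{1 + 5}\right) 216 = \left(6 + \frac{10}{6}\right) 216 = \left(6 + 10 \cdot \frac{1}{6}\right) 216 = \left(6 + \frac{5}{3}\right) 216 = \frac{23}{3} \cdot 216 = 1656$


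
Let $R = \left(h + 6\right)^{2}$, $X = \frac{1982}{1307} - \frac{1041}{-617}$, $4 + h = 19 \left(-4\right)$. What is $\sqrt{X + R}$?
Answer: $\frac{5 \sqrt{142527588370583}}{806419} \approx 74.022$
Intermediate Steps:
$h = -80$ ($h = -4 + 19 \left(-4\right) = -4 - 76 = -80$)
$X = \frac{2583481}{806419}$ ($X = 1982 \cdot \frac{1}{1307} - - \frac{1041}{617} = \frac{1982}{1307} + \frac{1041}{617} = \frac{2583481}{806419} \approx 3.2036$)
$R = 5476$ ($R = \left(-80 + 6\right)^{2} = \left(-74\right)^{2} = 5476$)
$\sqrt{X + R} = \sqrt{\frac{2583481}{806419} + 5476} = \sqrt{\frac{4418533925}{806419}} = \frac{5 \sqrt{142527588370583}}{806419}$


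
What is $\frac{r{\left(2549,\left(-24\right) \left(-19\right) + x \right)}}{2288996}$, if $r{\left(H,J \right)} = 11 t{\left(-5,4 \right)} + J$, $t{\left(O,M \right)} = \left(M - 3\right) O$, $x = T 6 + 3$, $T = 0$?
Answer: $\frac{101}{572249} \approx 0.0001765$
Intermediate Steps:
$x = 3$ ($x = 0 \cdot 6 + 3 = 0 + 3 = 3$)
$t{\left(O,M \right)} = O \left(-3 + M\right)$ ($t{\left(O,M \right)} = \left(-3 + M\right) O = O \left(-3 + M\right)$)
$r{\left(H,J \right)} = -55 + J$ ($r{\left(H,J \right)} = 11 \left(- 5 \left(-3 + 4\right)\right) + J = 11 \left(\left(-5\right) 1\right) + J = 11 \left(-5\right) + J = -55 + J$)
$\frac{r{\left(2549,\left(-24\right) \left(-19\right) + x \right)}}{2288996} = \frac{-55 + \left(\left(-24\right) \left(-19\right) + 3\right)}{2288996} = \left(-55 + \left(456 + 3\right)\right) \frac{1}{2288996} = \left(-55 + 459\right) \frac{1}{2288996} = 404 \cdot \frac{1}{2288996} = \frac{101}{572249}$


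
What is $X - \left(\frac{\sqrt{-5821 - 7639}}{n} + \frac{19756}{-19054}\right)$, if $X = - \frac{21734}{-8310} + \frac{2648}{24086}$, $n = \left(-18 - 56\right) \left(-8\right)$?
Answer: $\frac{1793502749897}{476718361455} - \frac{i \sqrt{3365}}{296} \approx 3.7622 - 0.19598 i$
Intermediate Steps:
$n = 592$ ($n = \left(-74\right) \left(-8\right) = 592$)
$X = \frac{136372501}{50038665}$ ($X = \left(-21734\right) \left(- \frac{1}{8310}\right) + 2648 \cdot \frac{1}{24086} = \frac{10867}{4155} + \frac{1324}{12043} = \frac{136372501}{50038665} \approx 2.7253$)
$X - \left(\frac{\sqrt{-5821 - 7639}}{n} + \frac{19756}{-19054}\right) = \frac{136372501}{50038665} - \left(\frac{\sqrt{-5821 - 7639}}{592} + \frac{19756}{-19054}\right) = \frac{136372501}{50038665} - \left(\sqrt{-13460} \cdot \frac{1}{592} + 19756 \left(- \frac{1}{19054}\right)\right) = \frac{136372501}{50038665} - \left(2 i \sqrt{3365} \cdot \frac{1}{592} - \frac{9878}{9527}\right) = \frac{136372501}{50038665} - \left(\frac{i \sqrt{3365}}{296} - \frac{9878}{9527}\right) = \frac{136372501}{50038665} - \left(- \frac{9878}{9527} + \frac{i \sqrt{3365}}{296}\right) = \frac{136372501}{50038665} + \left(\frac{9878}{9527} - \frac{i \sqrt{3365}}{296}\right) = \frac{1793502749897}{476718361455} - \frac{i \sqrt{3365}}{296}$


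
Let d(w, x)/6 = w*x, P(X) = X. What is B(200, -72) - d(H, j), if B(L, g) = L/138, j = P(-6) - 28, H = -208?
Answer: -2927708/69 ≈ -42431.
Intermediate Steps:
j = -34 (j = -6 - 28 = -34)
d(w, x) = 6*w*x (d(w, x) = 6*(w*x) = 6*w*x)
B(L, g) = L/138 (B(L, g) = L*(1/138) = L/138)
B(200, -72) - d(H, j) = (1/138)*200 - 6*(-208)*(-34) = 100/69 - 1*42432 = 100/69 - 42432 = -2927708/69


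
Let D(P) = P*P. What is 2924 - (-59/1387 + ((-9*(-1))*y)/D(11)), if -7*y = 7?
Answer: 490745770/167827 ≈ 2924.1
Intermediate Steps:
D(P) = P²
y = -1 (y = -⅐*7 = -1)
2924 - (-59/1387 + ((-9*(-1))*y)/D(11)) = 2924 - (-59/1387 + (-9*(-1)*(-1))/(11²)) = 2924 - (-59*1/1387 + (9*(-1))/121) = 2924 - (-59/1387 - 9*1/121) = 2924 - (-59/1387 - 9/121) = 2924 - 1*(-19622/167827) = 2924 + 19622/167827 = 490745770/167827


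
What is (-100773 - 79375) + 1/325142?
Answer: -58573681015/325142 ≈ -1.8015e+5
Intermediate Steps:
(-100773 - 79375) + 1/325142 = -180148 + 1/325142 = -58573681015/325142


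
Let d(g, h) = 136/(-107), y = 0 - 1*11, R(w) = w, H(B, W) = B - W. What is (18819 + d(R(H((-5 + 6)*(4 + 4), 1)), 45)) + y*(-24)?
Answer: 2041745/107 ≈ 19082.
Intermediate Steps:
y = -11 (y = 0 - 11 = -11)
d(g, h) = -136/107 (d(g, h) = 136*(-1/107) = -136/107)
(18819 + d(R(H((-5 + 6)*(4 + 4), 1)), 45)) + y*(-24) = (18819 - 136/107) - 11*(-24) = 2013497/107 + 264 = 2041745/107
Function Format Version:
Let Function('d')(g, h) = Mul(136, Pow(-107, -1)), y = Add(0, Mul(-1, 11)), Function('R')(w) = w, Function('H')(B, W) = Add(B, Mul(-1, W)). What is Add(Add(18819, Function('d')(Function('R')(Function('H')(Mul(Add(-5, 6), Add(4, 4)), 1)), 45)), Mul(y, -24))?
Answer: Rational(2041745, 107) ≈ 19082.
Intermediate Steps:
y = -11 (y = Add(0, -11) = -11)
Function('d')(g, h) = Rational(-136, 107) (Function('d')(g, h) = Mul(136, Rational(-1, 107)) = Rational(-136, 107))
Add(Add(18819, Function('d')(Function('R')(Function('H')(Mul(Add(-5, 6), Add(4, 4)), 1)), 45)), Mul(y, -24)) = Add(Add(18819, Rational(-136, 107)), Mul(-11, -24)) = Add(Rational(2013497, 107), 264) = Rational(2041745, 107)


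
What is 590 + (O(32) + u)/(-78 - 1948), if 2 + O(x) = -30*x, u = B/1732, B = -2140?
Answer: 517999301/877258 ≈ 590.48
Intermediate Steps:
u = -535/433 (u = -2140/1732 = -2140*1/1732 = -535/433 ≈ -1.2356)
O(x) = -2 - 30*x
590 + (O(32) + u)/(-78 - 1948) = 590 + ((-2 - 30*32) - 535/433)/(-78 - 1948) = 590 + ((-2 - 960) - 535/433)/(-2026) = 590 + (-962 - 535/433)*(-1/2026) = 590 - 417081/433*(-1/2026) = 590 + 417081/877258 = 517999301/877258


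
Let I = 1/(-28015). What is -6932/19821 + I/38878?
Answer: -7550106842261/21588382476570 ≈ -0.34973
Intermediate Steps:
I = -1/28015 ≈ -3.5695e-5
-6932/19821 + I/38878 = -6932/19821 - 1/28015/38878 = -6932*1/19821 - 1/28015*1/38878 = -6932/19821 - 1/1089167170 = -7550106842261/21588382476570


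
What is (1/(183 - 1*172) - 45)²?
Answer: 244036/121 ≈ 2016.8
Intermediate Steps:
(1/(183 - 1*172) - 45)² = (1/(183 - 172) - 45)² = (1/11 - 45)² = (-494/11)² = 244036/121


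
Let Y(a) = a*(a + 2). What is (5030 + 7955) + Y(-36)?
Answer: 14209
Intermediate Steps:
Y(a) = a*(2 + a)
(5030 + 7955) + Y(-36) = (5030 + 7955) - 36*(2 - 36) = 12985 - 36*(-34) = 12985 + 1224 = 14209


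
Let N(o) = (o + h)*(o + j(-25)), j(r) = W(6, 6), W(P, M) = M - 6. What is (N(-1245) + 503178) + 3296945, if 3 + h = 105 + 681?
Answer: 4375313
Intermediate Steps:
W(P, M) = -6 + M
j(r) = 0 (j(r) = -6 + 6 = 0)
h = 783 (h = -3 + (105 + 681) = -3 + 786 = 783)
N(o) = o*(783 + o) (N(o) = (o + 783)*(o + 0) = (783 + o)*o = o*(783 + o))
(N(-1245) + 503178) + 3296945 = (-1245*(783 - 1245) + 503178) + 3296945 = (-1245*(-462) + 503178) + 3296945 = (575190 + 503178) + 3296945 = 1078368 + 3296945 = 4375313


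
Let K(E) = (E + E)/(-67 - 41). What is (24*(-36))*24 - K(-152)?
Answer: -559948/27 ≈ -20739.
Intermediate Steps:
K(E) = -E/54 (K(E) = (2*E)/(-108) = (2*E)*(-1/108) = -E/54)
(24*(-36))*24 - K(-152) = (24*(-36))*24 - (-1)*(-152)/54 = -864*24 - 1*76/27 = -20736 - 76/27 = -559948/27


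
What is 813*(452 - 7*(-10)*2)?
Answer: 481296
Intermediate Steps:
813*(452 - 7*(-10)*2) = 813*(452 + 70*2) = 813*(452 + 140) = 813*592 = 481296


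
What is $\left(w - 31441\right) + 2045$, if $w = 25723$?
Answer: $-3673$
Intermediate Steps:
$\left(w - 31441\right) + 2045 = \left(25723 - 31441\right) + 2045 = -5718 + 2045 = -3673$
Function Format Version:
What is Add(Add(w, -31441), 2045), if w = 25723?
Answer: -3673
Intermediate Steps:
Add(Add(w, -31441), 2045) = Add(Add(25723, -31441), 2045) = Add(-5718, 2045) = -3673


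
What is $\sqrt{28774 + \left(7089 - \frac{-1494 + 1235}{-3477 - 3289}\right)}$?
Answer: $\frac{\sqrt{1641761774034}}{6766} \approx 189.38$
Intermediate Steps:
$\sqrt{28774 + \left(7089 - \frac{-1494 + 1235}{-3477 - 3289}\right)} = \sqrt{28774 + \left(7089 - - \frac{259}{-6766}\right)} = \sqrt{28774 + \left(7089 - \left(-259\right) \left(- \frac{1}{6766}\right)\right)} = \sqrt{28774 + \left(7089 - \frac{259}{6766}\right)} = \sqrt{28774 + \frac{47963915}{6766}} = \sqrt{\frac{242648799}{6766}} = \frac{\sqrt{1641761774034}}{6766}$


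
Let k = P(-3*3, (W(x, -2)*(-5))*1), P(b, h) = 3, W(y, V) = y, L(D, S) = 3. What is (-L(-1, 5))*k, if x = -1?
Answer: -9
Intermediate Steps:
k = 3
(-L(-1, 5))*k = -1*3*3 = -3*3 = -9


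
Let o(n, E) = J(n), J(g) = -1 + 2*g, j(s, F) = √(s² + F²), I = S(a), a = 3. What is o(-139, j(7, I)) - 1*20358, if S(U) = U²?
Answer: -20637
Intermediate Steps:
I = 9 (I = 3² = 9)
j(s, F) = √(F² + s²)
o(n, E) = -1 + 2*n
o(-139, j(7, I)) - 1*20358 = (-1 + 2*(-139)) - 1*20358 = (-1 - 278) - 20358 = -279 - 20358 = -20637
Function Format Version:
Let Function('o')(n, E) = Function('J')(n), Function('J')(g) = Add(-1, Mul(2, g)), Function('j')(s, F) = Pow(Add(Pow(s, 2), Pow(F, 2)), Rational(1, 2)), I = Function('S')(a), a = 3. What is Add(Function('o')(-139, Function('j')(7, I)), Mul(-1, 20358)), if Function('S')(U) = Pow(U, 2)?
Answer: -20637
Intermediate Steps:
I = 9 (I = Pow(3, 2) = 9)
Function('j')(s, F) = Pow(Add(Pow(F, 2), Pow(s, 2)), Rational(1, 2))
Function('o')(n, E) = Add(-1, Mul(2, n))
Add(Function('o')(-139, Function('j')(7, I)), Mul(-1, 20358)) = Add(Add(-1, Mul(2, -139)), Mul(-1, 20358)) = Add(Add(-1, -278), -20358) = Add(-279, -20358) = -20637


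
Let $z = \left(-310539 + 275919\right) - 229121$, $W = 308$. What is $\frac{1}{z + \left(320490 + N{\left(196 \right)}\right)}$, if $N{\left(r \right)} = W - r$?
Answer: $\frac{1}{56861} \approx 1.7587 \cdot 10^{-5}$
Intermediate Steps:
$z = -263741$ ($z = -34620 - 229121 = -263741$)
$N{\left(r \right)} = 308 - r$
$\frac{1}{z + \left(320490 + N{\left(196 \right)}\right)} = \frac{1}{-263741 + \left(320490 + \left(308 - 196\right)\right)} = \frac{1}{-263741 + \left(320490 + 112\right)} = \frac{1}{-263741 + 320602} = \frac{1}{56861}$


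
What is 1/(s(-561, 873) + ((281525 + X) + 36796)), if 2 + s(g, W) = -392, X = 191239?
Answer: 1/509166 ≈ 1.9640e-6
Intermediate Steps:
s(g, W) = -394 (s(g, W) = -2 - 392 = -394)
1/(s(-561, 873) + ((281525 + X) + 36796)) = 1/(-394 + ((281525 + 191239) + 36796)) = 1/(-394 + (472764 + 36796)) = 1/(-394 + 509560) = 1/509166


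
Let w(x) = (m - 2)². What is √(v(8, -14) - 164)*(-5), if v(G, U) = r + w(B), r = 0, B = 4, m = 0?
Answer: -20*I*√10 ≈ -63.246*I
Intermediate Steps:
w(x) = 4 (w(x) = (0 - 2)² = (-2)² = 4)
v(G, U) = 4 (v(G, U) = 0 + 4 = 4)
√(v(8, -14) - 164)*(-5) = √(4 - 164)*(-5) = √(-160)*(-5) = (4*I*√10)*(-5) = -20*I*√10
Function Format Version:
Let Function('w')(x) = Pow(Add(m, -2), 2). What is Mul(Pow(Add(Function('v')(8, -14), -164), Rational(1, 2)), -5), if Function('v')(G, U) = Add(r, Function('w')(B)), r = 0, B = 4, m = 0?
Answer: Mul(-20, I, Pow(10, Rational(1, 2))) ≈ Mul(-63.246, I)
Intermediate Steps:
Function('w')(x) = 4 (Function('w')(x) = Pow(Add(0, -2), 2) = Pow(-2, 2) = 4)
Function('v')(G, U) = 4 (Function('v')(G, U) = Add(0, 4) = 4)
Mul(Pow(Add(Function('v')(8, -14), -164), Rational(1, 2)), -5) = Mul(Pow(Add(4, -164), Rational(1, 2)), -5) = Mul(Pow(-160, Rational(1, 2)), -5) = Mul(Mul(4, I, Pow(10, Rational(1, 2))), -5) = Mul(-20, I, Pow(10, Rational(1, 2)))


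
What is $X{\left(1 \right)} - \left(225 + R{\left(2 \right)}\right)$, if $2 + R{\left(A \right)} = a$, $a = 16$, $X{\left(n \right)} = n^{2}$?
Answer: $-238$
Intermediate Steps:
$R{\left(A \right)} = 14$ ($R{\left(A \right)} = -2 + 16 = 14$)
$X{\left(1 \right)} - \left(225 + R{\left(2 \right)}\right) = 1^{2} - \left(225 + 14\right) = 1 - 239 = -238$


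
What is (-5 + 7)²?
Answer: 4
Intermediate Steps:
(-5 + 7)² = 2² = 4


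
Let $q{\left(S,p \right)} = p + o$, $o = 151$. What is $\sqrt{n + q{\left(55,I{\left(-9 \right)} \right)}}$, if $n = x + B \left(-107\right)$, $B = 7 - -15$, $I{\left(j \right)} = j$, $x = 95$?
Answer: $i \sqrt{2117} \approx 46.011 i$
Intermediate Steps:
$B = 22$ ($B = 7 + 15 = 22$)
$q{\left(S,p \right)} = 151 + p$ ($q{\left(S,p \right)} = p + 151 = 151 + p$)
$n = -2259$ ($n = 95 + 22 \left(-107\right) = 95 - 2354 = -2259$)
$\sqrt{n + q{\left(55,I{\left(-9 \right)} \right)}} = \sqrt{-2259 + \left(151 - 9\right)} = \sqrt{-2259 + 142} = \sqrt{-2117} = i \sqrt{2117}$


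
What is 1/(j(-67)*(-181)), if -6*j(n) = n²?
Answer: 6/812509 ≈ 7.3845e-6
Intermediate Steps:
j(n) = -n²/6
1/(j(-67)*(-181)) = 1/(-⅙*(-67)²*(-181)) = 1/(-⅙*4489*(-181)) = 1/(-4489/6*(-181)) = 1/(812509/6) = 6/812509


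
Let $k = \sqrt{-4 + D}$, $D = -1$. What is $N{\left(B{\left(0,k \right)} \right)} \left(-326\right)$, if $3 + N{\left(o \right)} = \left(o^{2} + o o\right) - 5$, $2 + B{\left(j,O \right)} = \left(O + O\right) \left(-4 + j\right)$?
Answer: $208640 - 20864 i \sqrt{5} \approx 2.0864 \cdot 10^{5} - 46653.0 i$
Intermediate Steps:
$k = i \sqrt{5}$ ($k = \sqrt{-4 - 1} = \sqrt{-5} = i \sqrt{5} \approx 2.2361 i$)
$B{\left(j,O \right)} = -2 + 2 O \left(-4 + j\right)$ ($B{\left(j,O \right)} = -2 + \left(O + O\right) \left(-4 + j\right) = -2 + 2 O \left(-4 + j\right)$)
$N{\left(o \right)} = -8 + 2 o^{2}$ ($N{\left(o \right)} = -3 - \left(5 - o^{2} - o o\right) = -3 + \left(\left(o^{2} + o^{2}\right) - 5\right) = -3 + \left(2 o^{2} - 5\right) = -3 + \left(-5 + 2 o^{2}\right) = -8 + 2 o^{2}$)
$N{\left(B{\left(0,k \right)} \right)} \left(-326\right) = \left(-8 + 2 \left(-2 - 8 i \sqrt{5} + 2 i \sqrt{5} \cdot 0\right)^{2}\right) \left(-326\right) = \left(-8 + 2 \left(-2 - 8 i \sqrt{5} + 0\right)^{2}\right) \left(-326\right) = \left(-8 + 2 \left(-2 - 8 i \sqrt{5}\right)^{2}\right) \left(-326\right) = 2608 - 652 \left(-2 - 8 i \sqrt{5}\right)^{2}$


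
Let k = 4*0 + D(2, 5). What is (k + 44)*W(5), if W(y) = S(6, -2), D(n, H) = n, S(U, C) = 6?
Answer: 276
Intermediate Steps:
k = 2 (k = 4*0 + 2 = 0 + 2 = 2)
W(y) = 6
(k + 44)*W(5) = (2 + 44)*6 = 46*6 = 276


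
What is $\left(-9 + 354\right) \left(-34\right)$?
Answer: $-11730$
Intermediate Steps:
$\left(-9 + 354\right) \left(-34\right) = 345 \left(-34\right) = -11730$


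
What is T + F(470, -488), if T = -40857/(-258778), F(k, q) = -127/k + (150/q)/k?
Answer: -1676470127/14838330520 ≈ -0.11298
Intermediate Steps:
F(k, q) = -127/k + 150/(k*q)
T = 40857/258778 (T = -40857*(-1/258778) = 40857/258778 ≈ 0.15788)
T + F(470, -488) = 40857/258778 + (150 - 127*(-488))/(470*(-488)) = 40857/258778 + (1/470)*(-1/488)*(150 + 61976) = 40857/258778 + (1/470)*(-1/488)*62126 = 40857/258778 - 31063/114680 = -1676470127/14838330520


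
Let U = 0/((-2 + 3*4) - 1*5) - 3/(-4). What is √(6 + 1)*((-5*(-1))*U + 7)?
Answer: 43*√7/4 ≈ 28.442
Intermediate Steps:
U = ¾ (U = 0/((-2 + 12) - 5) - 3*(-¼) = 0/(10 - 5) + ¾ = 0/5 + ¾ = 0*(⅕) + ¾ = 0 + ¾ = ¾ ≈ 0.75000)
√(6 + 1)*((-5*(-1))*U + 7) = √(6 + 1)*(-5*(-1)*(¾) + 7) = √7*(5*(¾) + 7) = √7*(15/4 + 7) = √7*(43/4) = 43*√7/4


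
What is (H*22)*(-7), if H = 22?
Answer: -3388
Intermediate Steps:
(H*22)*(-7) = (22*22)*(-7) = 484*(-7) = -3388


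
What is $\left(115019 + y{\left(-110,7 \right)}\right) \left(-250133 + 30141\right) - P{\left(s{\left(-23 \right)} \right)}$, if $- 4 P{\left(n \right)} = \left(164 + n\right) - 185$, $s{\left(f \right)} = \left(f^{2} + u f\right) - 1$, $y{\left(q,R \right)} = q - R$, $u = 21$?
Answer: $-25277520778$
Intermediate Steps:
$s{\left(f \right)} = -1 + f^{2} + 21 f$ ($s{\left(f \right)} = \left(f^{2} + 21 f\right) - 1 = -1 + f^{2} + 21 f$)
$P{\left(n \right)} = \frac{21}{4} - \frac{n}{4}$ ($P{\left(n \right)} = - \frac{\left(164 + n\right) - 185}{4} = - \frac{-21 + n}{4} = \frac{21}{4} - \frac{n}{4}$)
$\left(115019 + y{\left(-110,7 \right)}\right) \left(-250133 + 30141\right) - P{\left(s{\left(-23 \right)} \right)} = \left(115019 - 117\right) \left(-250133 + 30141\right) - \left(\frac{21}{4} - \frac{-1 + \left(-23\right)^{2} + 21 \left(-23\right)}{4}\right) = \left(115019 - 117\right) \left(-219992\right) - \left(\frac{21}{4} - \frac{-1 + 529 - 483}{4}\right) = \left(115019 - 117\right) \left(-219992\right) - \left(\frac{21}{4} - \frac{45}{4}\right) = 114902 \left(-219992\right) - \left(\frac{21}{4} - \frac{45}{4}\right) = -25277520784 - -6 = -25277520784 + 6 = -25277520778$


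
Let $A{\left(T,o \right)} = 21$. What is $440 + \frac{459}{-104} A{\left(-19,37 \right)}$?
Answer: $\frac{36121}{104} \approx 347.32$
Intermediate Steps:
$440 + \frac{459}{-104} A{\left(-19,37 \right)} = 440 + \frac{459}{-104} \cdot 21 = 440 + 459 \left(- \frac{1}{104}\right) 21 = 440 - \frac{9639}{104} = \frac{36121}{104}$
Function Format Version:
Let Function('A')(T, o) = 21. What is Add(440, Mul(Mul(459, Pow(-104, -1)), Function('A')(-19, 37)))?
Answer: Rational(36121, 104) ≈ 347.32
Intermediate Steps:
Add(440, Mul(Mul(459, Pow(-104, -1)), Function('A')(-19, 37))) = Add(440, Mul(Mul(459, Pow(-104, -1)), 21)) = Add(440, Mul(Mul(459, Rational(-1, 104)), 21)) = Add(440, Mul(Rational(-459, 104), 21)) = Add(440, Rational(-9639, 104)) = Rational(36121, 104)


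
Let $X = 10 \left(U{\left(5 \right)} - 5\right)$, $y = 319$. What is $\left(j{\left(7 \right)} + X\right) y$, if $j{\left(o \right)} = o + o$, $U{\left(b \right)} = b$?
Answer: $4466$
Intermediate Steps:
$j{\left(o \right)} = 2 o$
$X = 0$ ($X = 10 \left(5 - 5\right) = 10 \cdot 0 = 0$)
$\left(j{\left(7 \right)} + X\right) y = \left(2 \cdot 7 + 0\right) 319 = \left(14 + 0\right) 319 = 14 \cdot 319 = 4466$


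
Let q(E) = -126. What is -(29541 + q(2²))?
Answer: -29415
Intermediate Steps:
-(29541 + q(2²)) = -(29541 - 126) = -1*29415 = -29415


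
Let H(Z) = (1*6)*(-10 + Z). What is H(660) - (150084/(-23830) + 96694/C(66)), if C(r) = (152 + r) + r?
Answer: 6033128459/1691930 ≈ 3565.8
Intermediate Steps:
C(r) = 152 + 2*r
H(Z) = -60 + 6*Z (H(Z) = 6*(-10 + Z) = -60 + 6*Z)
H(660) - (150084/(-23830) + 96694/C(66)) = (-60 + 6*660) - (150084/(-23830) + 96694/(152 + 2*66)) = (-60 + 3960) - (150084*(-1/23830) + 96694/(152 + 132)) = 3900 - (-75042/11915 + 96694/284) = 3900 - (-75042/11915 + 96694*(1/284)) = 3900 - (-75042/11915 + 48347/142) = 3900 - 1*565398541/1691930 = 3900 - 565398541/1691930 = 6033128459/1691930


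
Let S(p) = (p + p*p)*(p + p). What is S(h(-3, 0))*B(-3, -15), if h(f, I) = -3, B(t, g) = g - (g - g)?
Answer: 540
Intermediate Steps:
B(t, g) = g (B(t, g) = g - 1*0 = g + 0 = g)
S(p) = 2*p*(p + p²) (S(p) = (p + p²)*(2*p) = 2*p*(p + p²))
S(h(-3, 0))*B(-3, -15) = (2*(-3)²*(1 - 3))*(-15) = (2*9*(-2))*(-15) = -36*(-15) = 540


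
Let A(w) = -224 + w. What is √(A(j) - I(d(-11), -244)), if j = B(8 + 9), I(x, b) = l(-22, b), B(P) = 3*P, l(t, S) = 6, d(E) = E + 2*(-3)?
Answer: I*√179 ≈ 13.379*I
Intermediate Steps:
d(E) = -6 + E (d(E) = E - 6 = -6 + E)
I(x, b) = 6
j = 51 (j = 3*(8 + 9) = 3*17 = 51)
√(A(j) - I(d(-11), -244)) = √((-224 + 51) - 1*6) = √(-173 - 6) = √(-179) = I*√179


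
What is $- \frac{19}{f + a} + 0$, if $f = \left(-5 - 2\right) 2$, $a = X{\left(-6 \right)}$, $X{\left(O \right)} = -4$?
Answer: $\frac{19}{18} \approx 1.0556$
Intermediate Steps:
$a = -4$
$f = -14$ ($f = \left(-7\right) 2 = -14$)
$- \frac{19}{f + a} + 0 = - \frac{19}{-14 - 4} + 0 = - \frac{19}{-18} + 0 = \left(-19\right) \left(- \frac{1}{18}\right) + 0 = \frac{19}{18} + 0 = \frac{19}{18}$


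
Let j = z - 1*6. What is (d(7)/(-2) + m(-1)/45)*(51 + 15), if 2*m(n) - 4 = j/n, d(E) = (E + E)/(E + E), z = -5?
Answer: -22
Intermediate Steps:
d(E) = 1 (d(E) = (2*E)/((2*E)) = (2*E)*(1/(2*E)) = 1)
j = -11 (j = -5 - 1*6 = -5 - 6 = -11)
m(n) = 2 - 11/(2*n) (m(n) = 2 + (-11/n)/2 = 2 - 11/(2*n))
(d(7)/(-2) + m(-1)/45)*(51 + 15) = (1/(-2) + (2 - 11/2/(-1))/45)*(51 + 15) = (1*(-½) + (2 - 11/2*(-1))*(1/45))*66 = (-½ + (2 + 11/2)*(1/45))*66 = (-½ + (15/2)*(1/45))*66 = (-½ + ⅙)*66 = -⅓*66 = -22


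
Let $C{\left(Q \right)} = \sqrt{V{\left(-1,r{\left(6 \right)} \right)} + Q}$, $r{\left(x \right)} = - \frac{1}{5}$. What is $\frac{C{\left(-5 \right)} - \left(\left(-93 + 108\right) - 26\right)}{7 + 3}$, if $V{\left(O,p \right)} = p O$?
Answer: $\frac{11}{10} + \frac{i \sqrt{30}}{25} \approx 1.1 + 0.21909 i$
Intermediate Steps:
$r{\left(x \right)} = - \frac{1}{5}$ ($r{\left(x \right)} = \left(-1\right) \frac{1}{5} = - \frac{1}{5}$)
$V{\left(O,p \right)} = O p$
$C{\left(Q \right)} = \sqrt{\frac{1}{5} + Q}$ ($C{\left(Q \right)} = \sqrt{\left(-1\right) \left(- \frac{1}{5}\right) + Q} = \sqrt{\frac{1}{5} + Q}$)
$\frac{C{\left(-5 \right)} - \left(\left(-93 + 108\right) - 26\right)}{7 + 3} = \frac{\frac{\sqrt{5 + 25 \left(-5\right)}}{5} - \left(\left(-93 + 108\right) - 26\right)}{7 + 3} = \frac{\frac{\sqrt{5 - 125}}{5} - \left(15 - 26\right)}{10} = \left(\frac{\sqrt{-120}}{5} - -11\right) \frac{1}{10} = \left(\frac{2 i \sqrt{30}}{5} + 11\right) \frac{1}{10} = \left(11 + \frac{2 i \sqrt{30}}{5}\right) \frac{1}{10} = \frac{11}{10} + \frac{i \sqrt{30}}{25}$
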